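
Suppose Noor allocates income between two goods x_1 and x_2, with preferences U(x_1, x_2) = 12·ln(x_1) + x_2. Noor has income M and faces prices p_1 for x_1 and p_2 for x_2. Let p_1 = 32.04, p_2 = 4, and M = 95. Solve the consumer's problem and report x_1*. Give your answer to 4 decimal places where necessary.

MU_x_1 = 12/x_1, MU_x_2 = 1. Tangency: 12/x_1 = p_1/p_2.
So x_1*(p_1,p_2) = 12·p_2/p_1, independent of income; and x_2* = (M − 12·p_2)/p_2.
At the given prices: x_1* = 12·4/32.04 = 1.4981.

x_1* = 1.4981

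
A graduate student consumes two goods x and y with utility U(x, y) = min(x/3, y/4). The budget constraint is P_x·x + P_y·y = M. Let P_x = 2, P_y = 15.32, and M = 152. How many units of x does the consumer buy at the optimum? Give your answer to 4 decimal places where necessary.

x* = 6.7776

With perfect complements, no substitution: consume in ratio x:y = 3:4.
Budget: P_x·x + P_y·(4/3)·x = M, so (3·P_x + 4·P_y)·x = 3·M.
Demand: x*(P_x,P_y,M) = 3·M/(3·P_x + 4·P_y), y* = 4·M/(3·P_x + 4·P_y).
Here 3·2 + 4·15.32 = 67.28, giving x* = 6.7776.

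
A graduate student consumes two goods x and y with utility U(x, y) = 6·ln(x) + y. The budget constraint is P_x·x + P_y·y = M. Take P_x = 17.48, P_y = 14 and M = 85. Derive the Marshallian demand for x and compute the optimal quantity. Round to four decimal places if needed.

MU_x = 6/x, MU_y = 1. Tangency: 6/x = P_x/P_y.
So x*(P_x,P_y) = 6·P_y/P_x, independent of income; and y* = (M − 6·P_y)/P_y.
At the given prices: x* = 6·14/17.48 = 4.8055.

x* = 4.8055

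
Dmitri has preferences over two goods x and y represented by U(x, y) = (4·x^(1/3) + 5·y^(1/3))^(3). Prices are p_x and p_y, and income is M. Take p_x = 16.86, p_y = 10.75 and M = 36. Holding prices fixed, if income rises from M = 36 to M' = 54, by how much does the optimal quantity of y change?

MRS = MU_x/MU_y = (4/5)·(y/x)^(2/3). Set equal to p_x/p_y.
Hence y/x = ((5/4)·p_x/p_y)^(1/(2/3)), i.e. raised to the 1.5 power.
Substitute y = (y/x)·x into the budget: x* = M/(p_x + p_y·(y/x)).
Numerically y/x = 2.744977, so x* = 36/(16.86 + 10.75·2.744977) = 0.7764 and y* = 2.744977·0.7764 = 2.1312.
At M' = 54: y* = 3.1968. Change: 3.1968 − 2.1312 = 1.0656.

Δy* = 1.0656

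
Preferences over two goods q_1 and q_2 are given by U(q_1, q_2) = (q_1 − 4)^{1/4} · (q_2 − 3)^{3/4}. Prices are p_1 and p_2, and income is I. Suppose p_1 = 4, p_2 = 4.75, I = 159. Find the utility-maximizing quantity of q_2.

q_2* = 23.3289

MRS = (1/3)·(q_2−3)/(q_1−4). Tangency with p_1/p_2 gives q_2−3 = 3·(p_1/p_2)·(q_1−4).
Substituting into the budget: q_1* = 4 + 0.25·(I − 4·p_1 − 3·p_2)/p_1, and q_2* = 3 + 0.75·(…)/p_2.
Discretionary income = 159 − 4·4 − 3·4.75 = 128.75; q_2* = 3 + 0.75·128.75/4.75 = 23.3289.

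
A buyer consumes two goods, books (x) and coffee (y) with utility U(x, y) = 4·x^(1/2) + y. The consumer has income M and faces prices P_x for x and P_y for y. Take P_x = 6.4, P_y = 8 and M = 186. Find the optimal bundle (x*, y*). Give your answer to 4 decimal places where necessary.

x* = 6.25, y* = 18.25

MU_x = 2/√x, MU_y = 1. Tangency: 2/√x = P_x/P_y.
Thus x* = (2·P_y/P_x)² — independent of M — with the rest of income spent on y.
Plugging in: x* = (2·8/6.4)² = 6.25, y* = 18.25.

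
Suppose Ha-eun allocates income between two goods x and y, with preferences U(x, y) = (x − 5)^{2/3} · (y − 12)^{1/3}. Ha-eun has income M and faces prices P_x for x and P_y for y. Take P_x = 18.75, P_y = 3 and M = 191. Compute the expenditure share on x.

MRS = 2·(y−12)/(x−5). Tangency with P_x/P_y gives y−12 = (1/2)·(P_x/P_y)·(x−5).
After buying the subsistence bundle (5, 12), a share 2/3 of the remaining income goes to x: x* = 5 + 2/3·(M − 5P_x − 12P_y)/P_x.
Discretionary income = 191 − 5·18.75 − 12·3 = 61.25; x* = 5 + 2/3·61.25/18.75 = 7.1778; y* = 12 + 1/3·61.25/3 = 18.8056.
Expenditure on x: 18.75·7.1778 = 134.5833; share = 0.7046.

share on x = 0.7046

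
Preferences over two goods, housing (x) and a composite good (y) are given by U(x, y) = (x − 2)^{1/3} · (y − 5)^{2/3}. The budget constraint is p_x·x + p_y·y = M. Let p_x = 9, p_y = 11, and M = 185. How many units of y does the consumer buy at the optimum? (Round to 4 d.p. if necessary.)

y* = 11.7879

MRS = (1/2)·(y−5)/(x−2). Tangency with p_x/p_y gives y−5 = 2·(p_x/p_y)·(x−2).
After buying the subsistence bundle (2, 5), a share 1/3 of the remaining income goes to x: x* = 2 + 1/3·(M − 2p_x − 5p_y)/p_x.
Discretionary income = 185 − 2·9 − 5·11 = 112; y* = 5 + 2/3·112/11 = 11.7879.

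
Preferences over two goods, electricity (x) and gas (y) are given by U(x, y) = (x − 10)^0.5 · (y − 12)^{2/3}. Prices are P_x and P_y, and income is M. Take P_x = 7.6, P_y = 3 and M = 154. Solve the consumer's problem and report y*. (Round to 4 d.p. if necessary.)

Discretionary income = 154 − 10·7.6 − 12·3 = 42; y* = 12 + 4/7·42/3 = 20.

y* = 20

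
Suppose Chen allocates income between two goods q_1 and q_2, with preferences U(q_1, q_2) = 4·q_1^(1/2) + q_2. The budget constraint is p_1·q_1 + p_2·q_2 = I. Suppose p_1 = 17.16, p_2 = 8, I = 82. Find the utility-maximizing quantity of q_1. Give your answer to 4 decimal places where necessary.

Thus q_1* = (2·p_2/p_1)² — independent of I — with the rest of income spent on q_2.
Plugging in: q_1* = (2·8/17.16)² = 0.8694.

q_1* = 0.8694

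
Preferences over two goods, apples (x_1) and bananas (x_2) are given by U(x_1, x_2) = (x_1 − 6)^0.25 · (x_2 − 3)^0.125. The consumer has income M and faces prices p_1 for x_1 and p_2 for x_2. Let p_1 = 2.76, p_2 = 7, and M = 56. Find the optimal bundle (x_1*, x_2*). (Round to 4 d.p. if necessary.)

Substituting into the budget: x_1* = 6 + 2/3·(M − 6·p_1 − 3·p_2)/p_1, and x_2* = 3 + 1/3·(…)/p_2.
Discretionary income = 56 − 6·2.76 − 3·7 = 18.44; x_1* = 6 + 2/3·18.44/2.76 = 10.4541; x_2* = 3 + 1/3·18.44/7 = 3.8781.

x_1* = 10.4541, x_2* = 3.8781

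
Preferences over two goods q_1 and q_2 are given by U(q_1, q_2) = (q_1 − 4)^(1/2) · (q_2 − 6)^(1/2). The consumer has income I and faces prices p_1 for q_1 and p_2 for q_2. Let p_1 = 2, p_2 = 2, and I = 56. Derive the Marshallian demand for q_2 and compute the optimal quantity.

Let q_1' = q_1−4, q_2' = q_2−6. MRS = q_2'/q_1' = p_1/p_2.
After buying the subsistence bundle (4, 6), a share 0.5 of the remaining income goes to q_1: q_1* = 4 + 0.5·(I − 4p_1 − 6p_2)/p_1.
Discretionary income = 56 − 4·2 − 6·2 = 36; q_2* = 6 + 0.5·36/2 = 15.

q_2* = 15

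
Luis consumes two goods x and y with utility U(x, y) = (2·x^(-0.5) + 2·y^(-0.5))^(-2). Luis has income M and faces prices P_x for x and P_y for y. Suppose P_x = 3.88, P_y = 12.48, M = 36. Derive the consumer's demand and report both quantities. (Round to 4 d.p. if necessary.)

x* = 3.7471, y* = 1.7197

Numerically y/x = 0.458928, so x* = 36/(3.88 + 12.48·0.458928) = 3.7471 and y* = 0.458928·3.7471 = 1.7197.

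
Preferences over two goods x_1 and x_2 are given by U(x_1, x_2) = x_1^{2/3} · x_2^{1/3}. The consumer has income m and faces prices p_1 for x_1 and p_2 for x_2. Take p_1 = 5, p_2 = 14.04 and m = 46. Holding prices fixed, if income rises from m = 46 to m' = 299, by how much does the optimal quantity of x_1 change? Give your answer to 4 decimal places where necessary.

Δx_1* = 33.7333

Tangency: MRS = 2·x_2/x_1 = p_1/p_2.
Rearranging, p_2·x_2 = (1/2)·p_1·x_1. Substituting into the budget gives p_1·x_1·(1 + (1/2)) = m.
Demand: x_1*(p_1,p_2,m) = 2/3·m/p_1 and x_2* = 1/3·m/p_2.
At p_1=5, p_2=14.04, m=46: x_1* = 2/3·46/5 = 6.1333.
At m' = 299: x_1* = 39.8667. Change: 39.8667 − 6.1333 = 33.7333.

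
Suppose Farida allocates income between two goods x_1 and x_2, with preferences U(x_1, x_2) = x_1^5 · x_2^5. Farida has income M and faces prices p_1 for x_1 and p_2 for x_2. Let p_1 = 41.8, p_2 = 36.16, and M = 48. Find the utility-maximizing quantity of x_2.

x_2* = 0.6637

The MRS is x_2/x_1. Set MRS = p_1/p_2.
So 5·p_2·x_2 = 5·p_1·x_1; combined with the budget, a share 0.5 of income goes to x_1.
Demand: x_1*(p_1,p_2,M) = 0.5·M/p_1 and x_2* = 0.5·M/p_2.
At p_1=41.8, p_2=36.16, M=48: x_2* = 0.5·48/36.16 = 0.6637.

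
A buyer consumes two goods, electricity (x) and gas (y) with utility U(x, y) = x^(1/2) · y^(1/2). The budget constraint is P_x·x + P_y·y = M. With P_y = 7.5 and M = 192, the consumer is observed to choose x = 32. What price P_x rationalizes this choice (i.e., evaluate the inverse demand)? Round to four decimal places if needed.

P_x = 3

The MRS is y/x. Set MRS = P_x/P_y.
So 0.5·P_y·y = 0.5·P_x·x; combined with the budget, a share 0.5 of income goes to x.
Demand: x*(P_x,P_y,M) = 0.5·M/P_x and y* = 0.5·M/P_y.
Set x* = 32 in the demand function and solve for P_x: P_x = 3.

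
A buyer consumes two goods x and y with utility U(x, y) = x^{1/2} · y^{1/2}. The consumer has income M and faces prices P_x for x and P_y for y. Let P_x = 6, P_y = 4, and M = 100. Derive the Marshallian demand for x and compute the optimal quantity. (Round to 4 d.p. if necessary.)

x* = 8.3333

Demand: x*(P_x,P_y,M) = 0.5·M/P_x and y* = 0.5·M/P_y.
At P_x=6, P_y=4, M=100: x* = 0.5·100/6 = 8.3333.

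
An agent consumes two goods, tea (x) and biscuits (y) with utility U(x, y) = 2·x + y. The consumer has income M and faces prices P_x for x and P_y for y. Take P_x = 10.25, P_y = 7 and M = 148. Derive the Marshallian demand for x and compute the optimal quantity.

Perfect substitutes: compare marginal utility per dollar. 2/P_x vs 1/P_y → 0.1951 vs 0.1429.
x gives more utility per dollar, so spend all income on x: x* = M/P_x, y* = 0.
Numerically: x* = 14.439, y* = 0.

x* = 14.439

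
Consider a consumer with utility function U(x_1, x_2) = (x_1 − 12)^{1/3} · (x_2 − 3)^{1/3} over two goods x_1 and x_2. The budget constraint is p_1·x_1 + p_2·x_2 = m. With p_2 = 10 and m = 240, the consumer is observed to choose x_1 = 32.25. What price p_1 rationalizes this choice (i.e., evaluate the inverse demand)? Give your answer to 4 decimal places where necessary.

p_1 = 4

MRS = (x_2−3)/(x_1−12). Tangency with p_1/p_2 gives x_2−3 = (p_1/p_2)·(x_1−12).
After buying the subsistence bundle (12, 3), a share 0.5 of the remaining income goes to x_1: x_1* = 12 + 0.5·(m − 12p_1 − 3p_2)/p_1.
Set x_1* = 32.25 in the demand function and solve for p_1: p_1 = 4.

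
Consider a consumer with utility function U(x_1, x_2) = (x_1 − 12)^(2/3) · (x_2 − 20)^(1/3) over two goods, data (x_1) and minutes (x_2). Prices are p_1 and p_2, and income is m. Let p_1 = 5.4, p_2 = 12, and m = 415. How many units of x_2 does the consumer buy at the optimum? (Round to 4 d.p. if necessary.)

MRS = 2·(x_2−20)/(x_1−12). Tangency with p_1/p_2 gives x_2−20 = (1/2)·(p_1/p_2)·(x_1−12).
Substituting into the budget: x_1* = 12 + 2/3·(m − 12·p_1 − 20·p_2)/p_1, and x_2* = 20 + 1/3·(…)/p_2.
Discretionary income = 415 − 12·5.4 − 20·12 = 110.2; x_2* = 20 + 1/3·110.2/12 = 23.0611.

x_2* = 23.0611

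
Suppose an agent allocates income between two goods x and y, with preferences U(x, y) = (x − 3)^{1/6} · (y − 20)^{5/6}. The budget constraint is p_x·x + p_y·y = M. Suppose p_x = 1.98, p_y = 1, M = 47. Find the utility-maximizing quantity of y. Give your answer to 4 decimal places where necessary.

MRS = (1/5)·(y−20)/(x−3). Tangency with p_x/p_y gives y−20 = 5·(p_x/p_y)·(x−3).
After buying the subsistence bundle (3, 20), a share 1/6 of the remaining income goes to x: x* = 3 + 1/6·(M − 3p_x − 20p_y)/p_x.
Discretionary income = 47 − 3·1.98 − 20·1 = 21.06; y* = 20 + 5/6·21.06/1 = 37.55.

y* = 37.55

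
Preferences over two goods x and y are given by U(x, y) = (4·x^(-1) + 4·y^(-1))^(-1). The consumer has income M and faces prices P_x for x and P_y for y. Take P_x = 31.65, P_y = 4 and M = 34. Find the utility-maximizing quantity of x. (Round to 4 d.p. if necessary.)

x* = 0.7925

MU_x ∝ 4·x^(-2), MU_y ∝ 4·y^(-2), so MRS = (y/x)^(2) = P_x/P_y.
Solve for the ratio: y/x = [P_x/P_y]^(0.5).
Substitute y = (y/x)·x into the budget: x* = M/(P_x + P_y·(y/x)).
Numerically y/x = 2.812917, so x* = 34/(31.65 + 4·2.812917) = 0.7925.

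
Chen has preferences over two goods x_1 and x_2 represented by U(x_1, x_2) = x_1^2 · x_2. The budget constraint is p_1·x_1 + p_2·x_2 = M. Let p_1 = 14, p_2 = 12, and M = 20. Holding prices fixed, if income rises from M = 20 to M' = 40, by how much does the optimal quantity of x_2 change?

MU_x_1/MU_x_2 = (2·x_2)/(x_1); tangency sets this equal to p_1/p_2.
Rearranging, p_2·x_2 = (1/2)·p_1·x_1. Substituting into the budget gives p_1·x_1·(1 + (1/2)) = M.
Demand: x_1*(p_1,p_2,M) = 2/3·M/p_1 and x_2* = 1/3·M/p_2.
At p_1=14, p_2=12, M=20: x_2* = 1/3·20/12 = 0.5556.
At M' = 40: x_2* = 1.1111. Change: 1.1111 − 0.5556 = 0.5556.

Δx_2* = 0.5556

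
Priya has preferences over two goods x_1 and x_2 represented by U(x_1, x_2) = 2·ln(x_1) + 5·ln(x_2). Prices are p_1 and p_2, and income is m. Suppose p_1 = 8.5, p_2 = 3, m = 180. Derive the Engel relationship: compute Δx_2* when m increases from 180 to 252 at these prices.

Δx_2* = 17.1429

At p_1=8.5, p_2=3, m=180: x_2* = 5/7·180/3 = 42.8571.
At m' = 252: x_2* = 60. Change: 60 − 42.8571 = 17.1429.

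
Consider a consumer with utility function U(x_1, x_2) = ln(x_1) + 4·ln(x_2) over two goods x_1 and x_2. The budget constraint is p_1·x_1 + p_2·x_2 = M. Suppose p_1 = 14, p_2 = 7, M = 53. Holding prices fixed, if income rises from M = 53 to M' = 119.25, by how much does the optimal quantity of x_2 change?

MU_x_1/MU_x_2 = (x_2)/(4·x_1); tangency sets this equal to p_1/p_2.
Rearranging, p_2·x_2 = 4·p_1·x_1. Substituting into the budget gives p_1·x_1·(1 + 4) = M.
Demand: x_1*(p_1,p_2,M) = 0.2·M/p_1 and x_2* = 0.8·M/p_2.
At p_1=14, p_2=7, M=53: x_2* = 0.8·53/7 = 6.0571.
At M' = 119.25: x_2* = 13.6286. Change: 13.6286 − 6.0571 = 7.5714.

Δx_2* = 7.5714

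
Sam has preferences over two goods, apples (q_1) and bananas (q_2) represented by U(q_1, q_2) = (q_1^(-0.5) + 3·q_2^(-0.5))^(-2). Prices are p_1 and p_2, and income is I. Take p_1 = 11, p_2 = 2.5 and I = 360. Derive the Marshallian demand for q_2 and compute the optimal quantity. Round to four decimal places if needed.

q_2* = 80.547

MRS = MU_q_1/MU_q_2 = (1/3)·(q_2/q_1)^(1.5). Set equal to p_1/p_2.
Solve for the ratio: q_2/q_1 = [3·p_1/p_2]^(2/3).
Substitute q_2 = (q_2/q_1)·q_1 into the budget: q_1* = I/(p_1 + p_2·(q_2/q_1)).
Numerically q_2/q_1 = 5.585336, so q_1* = 360/(11 + 2.5·5.585336) = 14.4211 and q_2* = 5.585336·14.4211 = 80.547.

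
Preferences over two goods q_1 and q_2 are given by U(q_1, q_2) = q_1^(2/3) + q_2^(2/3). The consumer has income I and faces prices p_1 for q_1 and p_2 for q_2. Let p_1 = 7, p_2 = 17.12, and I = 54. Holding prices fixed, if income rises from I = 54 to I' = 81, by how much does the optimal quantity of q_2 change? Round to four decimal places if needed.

MRS = MU_q_1/MU_q_2 = (q_2/q_1)^(1/3). Set equal to p_1/p_2.
Hence q_2/q_1 = (p_1/p_2)^(1/(1/3)), i.e. raised to the 3 power.
Substitute q_2 = (q_2/q_1)·q_1 into the budget: q_1* = I/(p_1 + p_2·(q_2/q_1)).
Numerically q_2/q_1 = 0.068357, so q_1* = 54/(7 + 17.12·0.068357) = 6.6093 and q_2* = 0.068357·6.6093 = 0.4518.
At I' = 81: q_2* = 0.6777. Change: 0.6777 − 0.4518 = 0.2259.

Δq_2* = 0.2259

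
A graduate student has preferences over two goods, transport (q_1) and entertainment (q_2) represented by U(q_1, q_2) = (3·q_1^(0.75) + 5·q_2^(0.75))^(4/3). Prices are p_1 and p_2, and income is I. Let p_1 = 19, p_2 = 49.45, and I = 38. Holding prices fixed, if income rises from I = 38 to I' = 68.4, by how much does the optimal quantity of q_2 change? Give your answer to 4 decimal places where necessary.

Δq_2* = 0.1872

Substitute q_2 = (q_2/q_1)·q_1 into the budget: q_1* = I/(p_1 + p_2·(q_2/q_1)).
Numerically q_2/q_1 = 0.168168, so q_1* = 38/(19 + 49.45·0.168168) = 1.3911 and q_2* = 0.168168·1.3911 = 0.2339.
At I' = 68.4: q_2* = 0.4211. Change: 0.4211 − 0.2339 = 0.1872.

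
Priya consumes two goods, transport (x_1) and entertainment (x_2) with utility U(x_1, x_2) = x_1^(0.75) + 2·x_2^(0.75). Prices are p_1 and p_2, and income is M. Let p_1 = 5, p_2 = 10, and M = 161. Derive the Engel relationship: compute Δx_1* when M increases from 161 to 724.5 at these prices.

MU_x_1 ∝ x_1^(-0.25), MU_x_2 ∝ 2·x_2^(-0.25), so MRS = (1/2)·(x_2/x_1)^(0.25) = p_1/p_2.
Hence x_2/x_1 = (2·p_1/p_2)^(1/(0.25)), i.e. raised to the 4 power.
With the ratio pinned down, the budget gives x_1* = M/(p_1 + p_2·(x_2/x_1)) and x_2* = (x_2/x_1)·x_1*.
Numerically x_2/x_1 = 1, so x_1* = 161/(5 + 10·1) = 10.7333.
At M' = 724.5: x_1* = 48.3. Change: 48.3 − 10.7333 = 37.5667.

Δx_1* = 37.5667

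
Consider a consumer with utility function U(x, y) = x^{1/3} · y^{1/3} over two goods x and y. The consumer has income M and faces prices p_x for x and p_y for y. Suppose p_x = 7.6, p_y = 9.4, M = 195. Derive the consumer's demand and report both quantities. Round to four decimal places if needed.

MU_x/MU_y = (1/3·y)/(1/3·x); tangency sets this equal to p_x/p_y.
So 1/3·p_y·y = 1/3·p_x·x; combined with the budget, a share 0.5 of income goes to x.
Demand: x*(p_x,p_y,M) = 0.5·M/p_x and y* = 0.5·M/p_y.
At p_x=7.6, p_y=9.4, M=195: x* = 0.5·195/7.6 = 12.8289, y* = 10.3723.

x* = 12.8289, y* = 10.3723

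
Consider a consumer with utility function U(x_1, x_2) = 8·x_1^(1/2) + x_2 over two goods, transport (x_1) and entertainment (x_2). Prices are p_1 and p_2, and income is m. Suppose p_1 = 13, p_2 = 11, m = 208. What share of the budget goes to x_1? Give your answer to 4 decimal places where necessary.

Thus x_1* = (4·p_2/p_1)² — independent of m — with the rest of income spent on x_2.
Plugging in: x_1* = (4·11/13)² = 11.4556, x_2* = 5.3706.
Expenditure on x_1: 13·11.4556 = 148.9231; share = 0.716.

share on x_1 = 0.716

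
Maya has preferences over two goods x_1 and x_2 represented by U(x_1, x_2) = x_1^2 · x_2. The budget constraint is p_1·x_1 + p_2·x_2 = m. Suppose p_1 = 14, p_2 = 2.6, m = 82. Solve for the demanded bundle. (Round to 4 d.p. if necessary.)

The MRS is 2·x_2/x_1. Set MRS = p_1/p_2.
Rearranging, p_2·x_2 = (1/2)·p_1·x_1. Substituting into the budget gives p_1·x_1·(1 + (1/2)) = m.
Demand: x_1*(p_1,p_2,m) = 2/3·m/p_1 and x_2* = 1/3·m/p_2.
At p_1=14, p_2=2.6, m=82: x_1* = 2/3·82/14 = 3.9048, x_2* = 10.5128.

x_1* = 3.9048, x_2* = 10.5128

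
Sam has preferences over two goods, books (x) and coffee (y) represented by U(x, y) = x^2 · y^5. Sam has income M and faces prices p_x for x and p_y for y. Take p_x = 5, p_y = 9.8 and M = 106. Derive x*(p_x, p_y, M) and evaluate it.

MU_x/MU_y = (2·y)/(5·x); tangency sets this equal to p_x/p_y.
So 2·p_y·y = 5·p_x·x; combined with the budget, a share 2/7 of income goes to x.
Demand: x*(p_x,p_y,M) = 2/7·M/p_x and y* = 5/7·M/p_y.
At p_x=5, p_y=9.8, M=106: x* = 2/7·106/5 = 6.0571.

x* = 6.0571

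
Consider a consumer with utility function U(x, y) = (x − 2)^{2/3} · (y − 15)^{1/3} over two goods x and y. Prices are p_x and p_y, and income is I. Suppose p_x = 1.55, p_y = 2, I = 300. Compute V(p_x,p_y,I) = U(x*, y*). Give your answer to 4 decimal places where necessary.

Discretionary income = 300 − 2·1.55 − 15·2 = 266.9; x* = 2 + 2/3·266.9/1.55 = 116.7957; y* = 15 + 1/3·266.9/2 = 59.4833.
Utility at the optimum: U(116.7957, 59.4833) = 83.6918.

V = 83.6918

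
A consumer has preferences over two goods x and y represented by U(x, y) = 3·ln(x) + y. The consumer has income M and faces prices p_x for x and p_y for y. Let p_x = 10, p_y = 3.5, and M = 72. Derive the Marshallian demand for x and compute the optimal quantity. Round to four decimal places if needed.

x* = 1.05

So x*(p_x,p_y) = 3·p_y/p_x, independent of income; and y* = (M − 3·p_y)/p_y.
At the given prices: x* = 3·3.5/10 = 1.05.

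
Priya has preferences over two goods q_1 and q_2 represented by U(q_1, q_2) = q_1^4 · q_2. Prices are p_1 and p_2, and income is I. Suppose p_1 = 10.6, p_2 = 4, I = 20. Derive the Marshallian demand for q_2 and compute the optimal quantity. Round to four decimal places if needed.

q_2* = 1

The MRS is 4·q_2/q_1. Set MRS = p_1/p_2.
So 4·p_2·q_2 = p_1·q_1; combined with the budget, a share 0.8 of income goes to q_1.
Demand: q_1*(p_1,p_2,I) = 0.8·I/p_1 and q_2* = 0.2·I/p_2.
At p_1=10.6, p_2=4, I=20: q_2* = 0.2·20/4 = 1.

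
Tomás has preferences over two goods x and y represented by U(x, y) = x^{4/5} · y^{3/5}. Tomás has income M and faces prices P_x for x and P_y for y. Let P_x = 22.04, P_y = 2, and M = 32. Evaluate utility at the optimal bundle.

Tangency: MRS = (4/3)·y/x = P_x/P_y.
Rearranging, P_y·y = (3/4)·P_x·x. Substituting into the budget gives P_x·x·(1 + (3/4)) = M.
Demand: x*(P_x,P_y,M) = 4/7·M/P_x and y* = 3/7·M/P_y.
At P_x=22.04, P_y=2, M=32: x* = 4/7·32/22.04 = 0.8297, y* = 6.8571.
Utility at the optimum: U(0.8297, 6.8571) = 2.734.

V = 2.734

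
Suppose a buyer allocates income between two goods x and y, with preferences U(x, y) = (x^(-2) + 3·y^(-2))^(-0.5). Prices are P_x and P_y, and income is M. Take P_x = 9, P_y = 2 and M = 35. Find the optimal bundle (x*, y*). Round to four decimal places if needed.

x* = 2.5432, y* = 6.0556

MRS = MU_x/MU_y = (1/3)·(y/x)^(3). Set equal to P_x/P_y.
Hence y/x = (3·P_x/P_y)^(1/(3)), i.e. raised to the 1/3 power.
Substitute y = (y/x)·x into the budget: x* = M/(P_x + P_y·(y/x)).
Numerically y/x = 2.381102, so x* = 35/(9 + 2·2.381102) = 2.5432 and y* = 2.381102·2.5432 = 6.0556.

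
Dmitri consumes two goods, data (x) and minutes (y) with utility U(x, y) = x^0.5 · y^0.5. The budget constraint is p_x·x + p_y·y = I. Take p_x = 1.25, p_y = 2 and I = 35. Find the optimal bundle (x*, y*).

Tangency: MRS = y/x = p_x/p_y.
Rearranging, p_y·y = p_x·x. Substituting into the budget gives p_x·x·(1 + 1) = I.
Demand: x*(p_x,p_y,I) = 0.5·I/p_x and y* = 0.5·I/p_y.
At p_x=1.25, p_y=2, I=35: x* = 0.5·35/1.25 = 14, y* = 8.75.

x* = 14, y* = 8.75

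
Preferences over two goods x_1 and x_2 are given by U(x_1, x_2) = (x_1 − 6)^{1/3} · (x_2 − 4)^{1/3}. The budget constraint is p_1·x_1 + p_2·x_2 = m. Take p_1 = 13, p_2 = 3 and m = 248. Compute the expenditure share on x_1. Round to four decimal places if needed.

Let x_1' = x_1−6, x_2' = x_2−4. MRS = x_2'/x_1' = p_1/p_2.
After buying the subsistence bundle (6, 4), a share 0.5 of the remaining income goes to x_1: x_1* = 6 + 0.5·(m − 6p_1 − 4p_2)/p_1.
Discretionary income = 248 − 6·13 − 4·3 = 158; x_1* = 6 + 0.5·158/13 = 12.0769; x_2* = 4 + 0.5·158/3 = 30.3333.
Expenditure on x_1: 13·12.0769 = 157; share = 0.6331.

share on x_1 = 0.6331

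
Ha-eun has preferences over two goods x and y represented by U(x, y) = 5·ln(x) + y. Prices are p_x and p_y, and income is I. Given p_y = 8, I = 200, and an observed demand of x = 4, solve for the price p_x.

Set MRS = p_x/p_y: (5/x)/1 = p_x/p_y.
So x*(p_x,p_y) = 5·p_y/p_x, independent of income; and y* = (I − 5·p_y)/p_y.
Set x* = 4 in the demand function and solve for p_x: p_x = 10.

p_x = 10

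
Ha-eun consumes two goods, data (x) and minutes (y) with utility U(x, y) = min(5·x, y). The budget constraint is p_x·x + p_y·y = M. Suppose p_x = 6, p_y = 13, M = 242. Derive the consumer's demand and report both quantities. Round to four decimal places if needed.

x* = 3.4085, y* = 17.0423

With perfect complements, no substitution: consume in ratio x:y = 1:5.
Budget: p_x·x + p_y·5·x = M, so (p_x + 5·p_y)·x = M.
Demand: x*(p_x,p_y,M) = M/(p_x + 5·p_y), y* = 5·M/(p_x + 5·p_y).
Here 6 + 5·13 = 71, giving x* = 3.4085 and y* = 17.0423.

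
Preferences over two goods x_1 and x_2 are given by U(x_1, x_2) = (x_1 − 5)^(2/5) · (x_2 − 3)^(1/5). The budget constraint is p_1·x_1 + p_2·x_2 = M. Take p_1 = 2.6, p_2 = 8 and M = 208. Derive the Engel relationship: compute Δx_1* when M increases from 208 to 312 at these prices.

Let x_1' = x_1−5, x_2' = x_2−3. MRS = 2·x_2'/x_1' = p_1/p_2.
Substituting into the budget: x_1* = 5 + 2/3·(M − 5·p_1 − 3·p_2)/p_1, and x_2* = 3 + 1/3·(…)/p_2.
Discretionary income = 208 − 5·2.6 − 3·8 = 171; x_1* = 5 + 2/3·171/2.6 = 48.8462.
At M' = 312: x_1* = 75.5128. Change: 75.5128 − 48.8462 = 26.6667.

Δx_1* = 26.6667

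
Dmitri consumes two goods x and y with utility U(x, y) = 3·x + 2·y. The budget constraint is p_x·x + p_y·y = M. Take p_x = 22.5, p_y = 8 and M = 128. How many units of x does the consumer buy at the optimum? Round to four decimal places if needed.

x* = 0

Perfect substitutes: compare marginal utility per dollar. 3/p_x vs 2/p_y → 0.1333 vs 0.25.
y gives more utility per dollar, so spend all income on y: y* = M/p_y, x* = 0.
Numerically: x* = 0, y* = 16.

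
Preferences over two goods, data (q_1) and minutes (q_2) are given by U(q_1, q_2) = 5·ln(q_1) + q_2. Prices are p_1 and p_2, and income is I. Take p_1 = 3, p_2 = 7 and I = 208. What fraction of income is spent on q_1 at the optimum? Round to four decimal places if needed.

share on q_1 = 0.1683

Set MRS = p_1/p_2: (5/q_1)/1 = p_1/p_2.
So q_1*(p_1,p_2) = 5·p_2/p_1, independent of income; and q_2* = (I − 5·p_2)/p_2.
At the given prices: q_1* = 5·7/3 = 11.6667, and q_2* = 24.7143.
Expenditure on q_1: 3·11.6667 = 35; share = 0.1683.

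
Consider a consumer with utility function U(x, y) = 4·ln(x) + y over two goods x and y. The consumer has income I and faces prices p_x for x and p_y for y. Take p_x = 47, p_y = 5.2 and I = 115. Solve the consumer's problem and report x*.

x* = 0.4426

So x*(p_x,p_y) = 4·p_y/p_x, independent of income; and y* = (I − 4·p_y)/p_y.
At the given prices: x* = 4·5.2/47 = 0.4426.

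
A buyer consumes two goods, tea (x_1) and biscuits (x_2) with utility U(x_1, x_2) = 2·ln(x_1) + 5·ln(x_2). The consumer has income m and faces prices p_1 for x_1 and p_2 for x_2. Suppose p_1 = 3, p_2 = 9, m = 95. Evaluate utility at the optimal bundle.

V = 14.5059

Tangency: MRS = (2/5)·x_2/x_1 = p_1/p_2.
Rearranging, p_2·x_2 = (5/2)·p_1·x_1. Substituting into the budget gives p_1·x_1·(1 + (5/2)) = m.
Demand: x_1*(p_1,p_2,m) = 2/7·m/p_1 and x_2* = 5/7·m/p_2.
At p_1=3, p_2=9, m=95: x_1* = 2/7·95/3 = 9.0476, x_2* = 7.5397.
Utility at the optimum: U(9.0476, 7.5397) = 14.5059.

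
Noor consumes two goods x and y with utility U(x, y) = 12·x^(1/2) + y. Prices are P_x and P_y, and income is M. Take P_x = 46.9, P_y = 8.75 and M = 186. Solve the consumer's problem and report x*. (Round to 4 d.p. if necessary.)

Thus x* = (6·P_y/P_x)² — independent of M — with the rest of income spent on y.
Plugging in: x* = (6·8.75/46.9)² = 1.2531.

x* = 1.2531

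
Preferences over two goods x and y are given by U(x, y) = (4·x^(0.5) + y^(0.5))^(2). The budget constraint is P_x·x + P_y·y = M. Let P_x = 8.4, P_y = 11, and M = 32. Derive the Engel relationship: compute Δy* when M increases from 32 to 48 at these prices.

Δy* = 0.0663

With the ratio pinned down, the budget gives x* = M/(P_x + P_y·(y/x)) and y* = (y/x)·x*.
Numerically y/x = 0.036446, so x* = 32/(8.4 + 11·0.036446) = 3.636 and y* = 0.036446·3.636 = 0.1325.
At M' = 48: y* = 0.1988. Change: 0.1988 − 0.1325 = 0.0663.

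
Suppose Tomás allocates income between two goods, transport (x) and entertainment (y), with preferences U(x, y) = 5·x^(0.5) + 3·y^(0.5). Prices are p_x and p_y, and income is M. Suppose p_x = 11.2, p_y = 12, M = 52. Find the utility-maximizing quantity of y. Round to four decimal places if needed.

MU_x ∝ 5·x^(-0.5), MU_y ∝ 3·y^(-0.5), so MRS = (5/3)·(y/x)^(0.5) = p_x/p_y.
Hence y/x = ((3/5)·p_x/p_y)^(1/(0.5)), i.e. raised to the 2 power.
Substitute y = (y/x)·x into the budget: x* = M/(p_x + p_y·(y/x)).
Numerically y/x = 0.3136, so x* = 52/(11.2 + 12·0.3136) = 3.4752 and y* = 0.3136·3.4752 = 1.0898.

y* = 1.0898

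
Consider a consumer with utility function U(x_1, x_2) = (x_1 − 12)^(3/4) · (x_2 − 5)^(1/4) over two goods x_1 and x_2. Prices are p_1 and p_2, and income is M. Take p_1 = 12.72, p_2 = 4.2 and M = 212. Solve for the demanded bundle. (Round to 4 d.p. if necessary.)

This is Cobb-Douglas in (x_1−12, x_2−5): tangency gives 0.75·p_2·(x_2−5) = 0.25·p_1·(x_1−12).
Substituting into the budget: x_1* = 12 + 0.75·(M − 12·p_1 − 5·p_2)/p_1, and x_2* = 5 + 0.25·(…)/p_2.
Discretionary income = 212 − 12·12.72 − 5·4.2 = 38.36; x_1* = 12 + 0.75·38.36/12.72 = 14.2618; x_2* = 5 + 0.25·38.36/4.2 = 7.2833.

x_1* = 14.2618, x_2* = 7.2833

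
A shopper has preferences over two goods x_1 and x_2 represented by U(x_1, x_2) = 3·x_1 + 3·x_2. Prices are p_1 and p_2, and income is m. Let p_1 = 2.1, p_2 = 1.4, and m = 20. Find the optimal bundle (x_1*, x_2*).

x_2 gives more utility per dollar, so spend all income on x_2: x_2* = m/p_2, x_1* = 0.
Numerically: x_1* = 0, x_2* = 14.2857.

x_1* = 0, x_2* = 14.2857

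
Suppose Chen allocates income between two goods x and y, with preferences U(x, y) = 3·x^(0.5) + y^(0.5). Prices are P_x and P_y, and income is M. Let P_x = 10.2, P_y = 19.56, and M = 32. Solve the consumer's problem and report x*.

x* = 2.9654

MRS = MU_x/MU_y = 3·(y/x)^(0.5). Set equal to P_x/P_y.
Hence y/x = ((1/3)·P_x/P_y)^(1/(0.5)), i.e. raised to the 2 power.
With the ratio pinned down, the budget gives x* = M/(P_x + P_y·(y/x)) and y* = (y/x)·x*.
Numerically y/x = 0.030215, so x* = 32/(10.2 + 19.56·0.030215) = 2.9654.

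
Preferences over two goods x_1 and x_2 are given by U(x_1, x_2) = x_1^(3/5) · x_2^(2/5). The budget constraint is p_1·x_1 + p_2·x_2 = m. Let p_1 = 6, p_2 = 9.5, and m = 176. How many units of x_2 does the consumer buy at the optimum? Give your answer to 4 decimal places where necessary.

x_2* = 7.4105

MU_x_1/MU_x_2 = (0.6·x_2)/(0.4·x_1); tangency sets this equal to p_1/p_2.
Rearranging, p_2·x_2 = (2/3)·p_1·x_1. Substituting into the budget gives p_1·x_1·(1 + (2/3)) = m.
Demand: x_1*(p_1,p_2,m) = 0.6·m/p_1 and x_2* = 0.4·m/p_2.
At p_1=6, p_2=9.5, m=176: x_2* = 0.4·176/9.5 = 7.4105.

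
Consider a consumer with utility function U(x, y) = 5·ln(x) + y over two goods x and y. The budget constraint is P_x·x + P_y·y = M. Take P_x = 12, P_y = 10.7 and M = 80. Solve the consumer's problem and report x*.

Set MRS = P_x/P_y: (5/x)/1 = P_x/P_y.
So x*(P_x,P_y) = 5·P_y/P_x, independent of income; and y* = (M − 5·P_y)/P_y.
At the given prices: x* = 5·10.7/12 = 4.4583.

x* = 4.4583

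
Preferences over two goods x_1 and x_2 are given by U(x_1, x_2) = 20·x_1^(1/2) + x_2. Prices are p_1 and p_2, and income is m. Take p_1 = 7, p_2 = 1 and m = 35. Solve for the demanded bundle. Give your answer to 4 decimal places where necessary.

Thus x_1* = (10·p_2/p_1)² — independent of m — with the rest of income spent on x_2.
Plugging in: x_1* = (10·1/7)² = 2.0408, x_2* = 20.7143.

x_1* = 2.0408, x_2* = 20.7143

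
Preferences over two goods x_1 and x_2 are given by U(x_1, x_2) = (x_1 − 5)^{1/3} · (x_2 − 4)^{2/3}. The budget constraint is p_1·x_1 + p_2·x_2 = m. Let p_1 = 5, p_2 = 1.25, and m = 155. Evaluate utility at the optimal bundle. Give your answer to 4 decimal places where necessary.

This is Cobb-Douglas in (x_1−5, x_2−4): tangency gives 1/3·p_2·(x_2−4) = 2/3·p_1·(x_1−5).
After buying the subsistence bundle (5, 4), a share 1/3 of the remaining income goes to x_1: x_1* = 5 + 1/3·(m − 5p_1 − 4p_2)/p_1.
Discretionary income = 155 − 5·5 − 4·1.25 = 125; x_1* = 5 + 1/3·125/5 = 13.3333; x_2* = 4 + 2/3·125/1.25 = 70.6667.
Utility at the optimum: U(13.3333, 70.6667) = 33.3333.

V = 33.3333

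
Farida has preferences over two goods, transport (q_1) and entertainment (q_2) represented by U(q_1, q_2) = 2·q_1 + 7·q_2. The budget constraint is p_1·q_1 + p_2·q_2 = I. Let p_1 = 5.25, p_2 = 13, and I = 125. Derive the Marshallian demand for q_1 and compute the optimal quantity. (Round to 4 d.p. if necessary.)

Perfect substitutes: compare marginal utility per dollar. 2/p_1 vs 7/p_2 → 0.381 vs 0.5385.
q_2 gives more utility per dollar, so spend all income on q_2: q_2* = I/p_2, q_1* = 0.
Numerically: q_1* = 0, q_2* = 9.6154.

q_1* = 0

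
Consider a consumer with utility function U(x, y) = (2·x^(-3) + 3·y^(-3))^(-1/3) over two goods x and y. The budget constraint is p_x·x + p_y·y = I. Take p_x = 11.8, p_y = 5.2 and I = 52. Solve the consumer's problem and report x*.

MU_x ∝ 2·x^(-4), MU_y ∝ 3·y^(-4), so MRS = (2/3)·(y/x)^(4) = p_x/p_y.
Hence y/x = ((3/2)·p_x/p_y)^(1/(4)), i.e. raised to the 0.25 power.
Substitute y = (y/x)·x into the budget: x* = I/(p_x + p_y·(y/x)).
Numerically y/x = 1.35829, so x* = 52/(11.8 + 5.2·1.35829) = 2.7567.

x* = 2.7567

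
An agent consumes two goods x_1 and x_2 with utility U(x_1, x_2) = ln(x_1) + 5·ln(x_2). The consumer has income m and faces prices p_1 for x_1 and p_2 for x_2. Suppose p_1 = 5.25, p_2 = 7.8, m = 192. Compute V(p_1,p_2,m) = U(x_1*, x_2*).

Demand: x_1*(p_1,p_2,m) = 1/6·m/p_1 and x_2* = 5/6·m/p_2.
At p_1=5.25, p_2=7.8, m=192: x_1* = 1/6·192/5.25 = 6.0952, x_2* = 20.5128.
Utility at the optimum: U(6.0952, 20.5128) = 16.9128.

V = 16.9128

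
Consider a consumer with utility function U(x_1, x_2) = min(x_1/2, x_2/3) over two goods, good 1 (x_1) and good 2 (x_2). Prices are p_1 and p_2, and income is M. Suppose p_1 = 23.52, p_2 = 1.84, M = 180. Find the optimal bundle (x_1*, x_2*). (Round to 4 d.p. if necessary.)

Leontief preferences: the optimum is at the kink where x_1/2 = x_2/3, i.e. x_2 = (3/2)·x_1.
Budget: p_1·x_1 + p_2·(3/2)·x_1 = M, so (2·p_1 + 3·p_2)·x_1 = 2·M.
Demand: x_1*(p_1,p_2,M) = 2·M/(2·p_1 + 3·p_2), x_2* = 3·M/(2·p_1 + 3·p_2).
Here 2·23.52 + 3·1.84 = 52.56, giving x_1* = 6.8493 and x_2* = 10.274.

x_1* = 6.8493, x_2* = 10.274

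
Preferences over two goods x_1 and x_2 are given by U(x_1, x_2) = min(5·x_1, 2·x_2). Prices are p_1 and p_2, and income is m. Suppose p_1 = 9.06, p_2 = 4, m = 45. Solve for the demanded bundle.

x_1* = 2.361, x_2* = 5.9024

With perfect complements, no substitution: consume in ratio x_1:x_2 = 2:5.
Budget: p_1·x_1 + p_2·(5/2)·x_1 = m, so (2·p_1 + 5·p_2)·x_1 = 2·m.
Demand: x_1*(p_1,p_2,m) = 2·m/(2·p_1 + 5·p_2), x_2* = 5·m/(2·p_1 + 5·p_2).
Here 2·9.06 + 5·4 = 38.12, giving x_1* = 2.361 and x_2* = 5.9024.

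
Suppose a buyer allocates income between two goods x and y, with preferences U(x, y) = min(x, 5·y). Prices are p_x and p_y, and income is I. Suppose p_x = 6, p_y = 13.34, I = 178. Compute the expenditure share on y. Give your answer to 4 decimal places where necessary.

share on y = 0.3078

Here 5·6 + 13.34 = 43.34, giving x* = 20.5353 and y* = 4.1071.
Expenditure on y: 13.34·4.1071 = 54.7882; share = 0.3078.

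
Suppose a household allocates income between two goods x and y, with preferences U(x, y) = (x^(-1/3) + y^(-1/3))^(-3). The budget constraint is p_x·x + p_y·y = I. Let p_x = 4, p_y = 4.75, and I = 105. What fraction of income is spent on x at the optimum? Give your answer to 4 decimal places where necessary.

MRS = MU_x/MU_y = (y/x)^(4/3). Set equal to p_x/p_y.
Solve for the ratio: y/x = [p_x/p_y]^(0.75).
Substitute y = (y/x)·x into the budget: x* = I/(p_x + p_y·(y/x)).
Numerically y/x = 0.879073, so x* = 105/(4 + 4.75·0.879073) = 12.8431 and y* = 0.879073·12.8431 = 11.29.
Expenditure on x: 4·12.8431 = 51.3724; share = 0.4893.

share on x = 0.4893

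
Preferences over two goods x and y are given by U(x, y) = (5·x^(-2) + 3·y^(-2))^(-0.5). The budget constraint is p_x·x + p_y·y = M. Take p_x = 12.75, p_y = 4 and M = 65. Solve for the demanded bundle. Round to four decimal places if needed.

MRS = MU_x/MU_y = (5/3)·(y/x)^(3). Set equal to p_x/p_y.
Solve for the ratio: y/x = [(3/5)·p_x/p_y]^(1/3).
With the ratio pinned down, the budget gives x* = M/(p_x + p_y·(y/x)) and y* = (y/x)·x*.
Numerically y/x = 1.241273, so x* = 65/(12.75 + 4·1.241273) = 3.6692 and y* = 1.241273·3.6692 = 4.5545.

x* = 3.6692, y* = 4.5545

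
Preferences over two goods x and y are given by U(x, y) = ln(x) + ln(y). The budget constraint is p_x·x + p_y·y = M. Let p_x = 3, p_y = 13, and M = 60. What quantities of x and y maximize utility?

Tangency: MRS = y/x = p_x/p_y.
So p_y·y = p_x·x; combined with the budget, a share 0.5 of income goes to x.
Demand: x*(p_x,p_y,M) = 0.5·M/p_x and y* = 0.5·M/p_y.
At p_x=3, p_y=13, M=60: x* = 0.5·60/3 = 10, y* = 2.3077.

x* = 10, y* = 2.3077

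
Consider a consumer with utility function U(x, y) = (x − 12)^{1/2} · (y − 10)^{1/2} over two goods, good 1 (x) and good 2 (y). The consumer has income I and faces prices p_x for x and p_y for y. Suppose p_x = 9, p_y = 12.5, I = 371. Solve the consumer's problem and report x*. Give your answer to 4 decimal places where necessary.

After buying the subsistence bundle (12, 10), a share 0.5 of the remaining income goes to x: x* = 12 + 0.5·(I − 12p_x − 10p_y)/p_x.
Discretionary income = 371 − 12·9 − 10·12.5 = 138; x* = 12 + 0.5·138/9 = 19.6667.

x* = 19.6667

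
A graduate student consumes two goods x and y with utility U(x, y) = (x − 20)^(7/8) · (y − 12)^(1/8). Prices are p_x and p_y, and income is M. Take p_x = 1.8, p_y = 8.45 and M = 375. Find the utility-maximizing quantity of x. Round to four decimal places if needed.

x* = 135.5

Substituting into the budget: x* = 20 + 0.875·(M − 20·p_x − 12·p_y)/p_x, and y* = 12 + 0.125·(…)/p_y.
Discretionary income = 375 − 20·1.8 − 12·8.45 = 237.6; x* = 20 + 0.875·237.6/1.8 = 135.5.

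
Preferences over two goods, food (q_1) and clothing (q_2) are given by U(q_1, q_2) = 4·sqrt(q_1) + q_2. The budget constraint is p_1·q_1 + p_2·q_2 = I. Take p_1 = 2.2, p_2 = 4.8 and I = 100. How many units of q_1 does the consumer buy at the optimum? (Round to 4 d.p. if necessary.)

q_1* = 19.0413

Set MRS = p_1/p_2: 2·q_1^(−1/2) = p_1/p_2.
Solve: √q_1 = 2·p_2/p_1, so q_1*(p_1,p_2) = (2·p_2/p_1)², and q_2* = (I − p_1·q_1*)/p_2.
Plugging in: q_1* = (2·4.8/2.2)² = 19.0413.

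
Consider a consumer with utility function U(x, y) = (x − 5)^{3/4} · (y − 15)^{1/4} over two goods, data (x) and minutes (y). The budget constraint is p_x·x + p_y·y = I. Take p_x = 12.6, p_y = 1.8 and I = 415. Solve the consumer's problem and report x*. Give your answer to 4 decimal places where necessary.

Discretionary income = 415 − 5·12.6 − 15·1.8 = 325; x* = 5 + 0.75·325/12.6 = 24.3452.

x* = 24.3452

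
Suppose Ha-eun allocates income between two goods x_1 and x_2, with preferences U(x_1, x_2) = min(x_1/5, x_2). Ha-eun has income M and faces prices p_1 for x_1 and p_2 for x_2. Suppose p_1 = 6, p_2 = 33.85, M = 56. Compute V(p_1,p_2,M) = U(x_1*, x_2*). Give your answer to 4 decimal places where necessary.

V = 0.8771

Leontief preferences: the optimum is at the kink where x_1/5 = x_2/1, i.e. x_2 = (1/5)·x_1.
Budget: p_1·x_1 + p_2·(1/5)·x_1 = M, so (5·p_1 + p_2)·x_1 = 5·M.
Demand: x_1*(p_1,p_2,M) = 5·M/(5·p_1 + p_2), x_2* = M/(5·p_1 + p_2).
Here 5·6 + 33.85 = 63.85, giving x_1* = 4.3853 and x_2* = 0.8771.
Utility at the optimum: U(4.3853, 0.8771) = 0.8771.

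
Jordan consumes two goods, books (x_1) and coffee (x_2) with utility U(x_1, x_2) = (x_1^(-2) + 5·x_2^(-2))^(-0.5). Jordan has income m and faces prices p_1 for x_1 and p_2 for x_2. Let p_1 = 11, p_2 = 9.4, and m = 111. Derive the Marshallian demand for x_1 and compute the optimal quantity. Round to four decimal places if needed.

x_1* = 3.973

From the CES first-order condition, (1/5)·(x_2/x_1)^(3) = p_1/p_2.
Solve for the ratio: x_2/x_1 = [5·p_1/p_2]^(1/3).
With the ratio pinned down, the budget gives x_1* = m/(p_1 + p_2·(x_2/x_1)) and x_2* = (x_2/x_1)·x_1*.
Numerically x_2/x_1 = 1.801959, so x_1* = 111/(11 + 9.4·1.801959) = 3.973.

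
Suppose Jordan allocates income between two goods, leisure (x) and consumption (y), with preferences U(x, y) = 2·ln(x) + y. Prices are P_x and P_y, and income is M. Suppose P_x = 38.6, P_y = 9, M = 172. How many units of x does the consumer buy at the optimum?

x* = 0.4663

So x*(P_x,P_y) = 2·P_y/P_x, independent of income; and y* = (M − 2·P_y)/P_y.
At the given prices: x* = 2·9/38.6 = 0.4663.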